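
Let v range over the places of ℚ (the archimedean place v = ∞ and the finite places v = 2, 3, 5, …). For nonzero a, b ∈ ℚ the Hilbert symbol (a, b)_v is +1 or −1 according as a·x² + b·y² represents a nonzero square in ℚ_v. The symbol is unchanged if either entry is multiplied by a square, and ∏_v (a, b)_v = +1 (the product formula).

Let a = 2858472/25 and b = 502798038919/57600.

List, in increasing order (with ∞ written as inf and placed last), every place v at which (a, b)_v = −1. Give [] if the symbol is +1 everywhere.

[]

(a, b) ≡ (58, 319) mod (ℚ^×)²; places V = {2, 3, 5, 11, 29, 37, ∞}.
(a,b)_29: α=1, u≡8; β=3, v≡8 (mod 29); (8|29)=-1, (8|29)=-1; sign (−1)^0·-1^3·-1^1 = +1.
(a,b)_37: α=2, u≡11; β=4, v≡5 (mod 37); (11|37)=+1, (5|37)=-1; sign (−1)^0·+1^4·-1^2 = +1.
(a,b)_3: α=2, u≡1; β=-2, v≡1 (mod 3); (1|3)=+1, (1|3)=+1; sign (−1)^0·+1^-2·+1^2 = +1.
(a,b)_5: α=-2, u≡2; β=-2, v≡1 (mod 5); (2|5)=-1, (1|5)=+1; sign (−1)^0·-1^-2·+1^-2 = +1.
(a,b)_11: α=0, u≡4; β=1, v≡7 (mod 11); (4|11)=+1, (7|11)=-1; sign (−1)^0·+1^1·-1^0 = +1.
(a,b)_2: α=3, β=-8; u≡5, v≡7 (mod 8); ε(u)ε(v)=0·1, αω(v)=3·0, βω(u)=-8·1; sum ≡ 0  ⇒  +1.
(a,b)_∞: sgn(58)=+, sgn(319)=+, so +1.
Ram(a, b) = ∅: the form 58·x² + 319·y² − z² is isotropic over every ℚ_v, so by Hasse–Minkowski it is isotropic over ℚ.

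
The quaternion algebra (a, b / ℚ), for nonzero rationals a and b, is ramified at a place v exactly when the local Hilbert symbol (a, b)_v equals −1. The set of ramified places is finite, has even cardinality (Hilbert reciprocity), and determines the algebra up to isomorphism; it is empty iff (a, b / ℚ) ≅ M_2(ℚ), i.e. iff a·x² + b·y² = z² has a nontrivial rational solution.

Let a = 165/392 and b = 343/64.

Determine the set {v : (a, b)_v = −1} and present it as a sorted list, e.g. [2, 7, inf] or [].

(a, b) ≡ (330, 7) mod (ℚ^×)²; places V = {2, 3, 5, 7, 11, ∞}.
(a,b)_3: α=1, u≡2; β=0, v≡1 (mod 3); (2|3)=-1, (1|3)=+1; sign (−1)^0·-1^0·+1^1 = +1.
(a,b)_∞: sgn(330)=+, sgn(7)=+, so +1.
(a,b)_11: α=1, u≡10; β=0, v≡10 (mod 11); (10|11)=-1, (10|11)=-1; sign (−1)^0·-1^0·-1^1 = -1.
(a,b)_5: α=1, u≡4; β=0, v≡2 (mod 5); (4|5)=+1, (2|5)=-1; sign (−1)^0·+1^0·-1^1 = -1.
(a,b)_7: α=-2, u≡4; β=3, v≡1 (mod 7); (4|7)=+1, (1|7)=+1; sign (−1)^0·+1^3·+1^-2 = +1.
(a,b)_2: α=-3, β=-6; u≡5, v≡7 (mod 8); ε(u)ε(v)=0·1, αω(v)=-3·0, βω(u)=-6·1; sum ≡ 0  ⇒  +1.
Ram(330, 7) = {5, 11}; no ℚ_5-point on the conic.

[5, 11]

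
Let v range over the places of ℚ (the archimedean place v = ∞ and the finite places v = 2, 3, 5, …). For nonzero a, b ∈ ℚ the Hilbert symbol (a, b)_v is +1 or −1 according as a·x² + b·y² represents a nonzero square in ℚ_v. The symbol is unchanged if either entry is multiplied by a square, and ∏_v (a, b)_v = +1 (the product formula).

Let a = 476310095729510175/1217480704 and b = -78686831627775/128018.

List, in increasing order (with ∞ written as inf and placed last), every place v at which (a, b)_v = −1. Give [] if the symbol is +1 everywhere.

[7, 17]

Mod squares: a ≡ 33188862, b ≡ -30702. Check v ∈ {∞, 2, 3, 5, 7, 11, 17, 19, 23, 37, 43, 47}.
v=7: a=7^1·(≡6), b=7^1·(≡6) mod 7; (6|7)=-1, (6|7)=-1; (−1)^{1·1·3}·(-1)^1·(-1)^1 = -1.
v=43: a=43^3·(≡26), b=43^3·(≡9) mod 43; (26|43)=-1, (9|43)=+1; (−1)^{3·3·21}·(-1)^3·(+1)^3 = +1.
v=17: a=17^-3·(≡10), b=17^1·(≡1) mod 17; (10|17)=-1, (1|17)=+1; (−1)^{-3·1·8}·(-1)^1·(+1)^-3 = -1.
v=∞: 33188862 > 0 and -30702 < 0  ⇒  (a,b)_∞ = +1.
v=23: a=23^1·(≡20), b=23^-2·(≡2) mod 23; (20|23)=-1, (2|23)=+1; (−1)^{1·-2·11}·(-1)^-2·(+1)^1 = +1.
v=5: a=5^2·(≡3), b=5^2·(≡3) mod 5; (3|5)=-1, (3|5)=-1; (−1)^{2·2·2}·(-1)^2·(-1)^2 = +1.
v=2: v_2(a)=-11, v_2(b)=-1; units ≡ 7, 1 (mod 8); ε·ε+αω+βω = 1·0+-11·0+-1·0 ≡ 0  ⇒  (a,b)_2 = +1.
v=3: a=3^5·(≡1), b=3^5·(≡2) mod 3; (1|3)=+1, (2|3)=-1; (−1)^{5·5·1}·(+1)^5·(-1)^5 = +1.
v=19: a=19^4·(≡7), b=19^0·(≡12) mod 19; (7|19)=+1, (12|19)=-1; (−1)^{4·0·9}·(+1)^0·(-1)^4 = +1.
v=47: a=47^1·(≡21), b=47^0·(≡42) mod 47; (21|47)=+1, (42|47)=+1; (−1)^{1·0·23}·(+1)^0·(+1)^1 = +1.
v=11: a=11^-2·(≡4), b=11^-2·(≡7) mod 11; (4|11)=+1, (7|11)=-1; (−1)^{-2·-2·5}·(+1)^-2·(-1)^-2 = +1.
v=37: a=37^0·(≡9), b=37^2·(≡17) mod 37; (9|37)=+1, (17|37)=-1; (−1)^{0·2·18}·(+1)^2·(-1)^0 = +1.
Ram(33188862, -30702) = {7, 17}; no ℚ_7-point on the conic.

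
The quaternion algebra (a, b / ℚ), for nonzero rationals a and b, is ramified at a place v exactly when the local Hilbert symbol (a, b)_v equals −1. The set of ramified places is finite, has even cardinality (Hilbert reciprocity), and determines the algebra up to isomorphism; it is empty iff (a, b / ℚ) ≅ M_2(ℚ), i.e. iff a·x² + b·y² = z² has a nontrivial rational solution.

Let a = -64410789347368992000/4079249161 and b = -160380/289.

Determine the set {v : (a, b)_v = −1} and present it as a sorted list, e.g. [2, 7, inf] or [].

[19, inf]

Mod squares: a ≡ -1045, b ≡ -55. Check v ∈ {∞, 2, 3, 5, 11, 13, 17, 19, 43}.
v=∞: -1045 < 0 and -55 < 0  ⇒  (a,b)_∞ = -1.
v=2: v_2(a)=8, v_2(b)=2; units ≡ 3, 1 (mod 8); ε·ε+αω+βω = 1·0+8·0+2·1 ≡ 0  ⇒  (a,b)_2 = +1.
v=11: a=11^3·(≡1), b=11^1·(≡2) mod 11; (1|11)=+1, (2|11)=-1; (−1)^{3·1·5}·(+1)^1·(-1)^3 = +1.
v=13: a=13^-2·(≡8), b=13^0·(≡9) mod 13; (8|13)=-1, (9|13)=+1; (−1)^{-2·0·6}·(-1)^0·(+1)^-2 = +1.
v=19: a=19^1·(≡2), b=19^0·(≡14) mod 19; (2|19)=-1, (14|19)=-1; (−1)^{1·0·9}·(-1)^0·(-1)^1 = -1.
v=17: a=17^-6·(≡15), b=17^-2·(≡15) mod 17; (15|17)=+1, (15|17)=+1; (−1)^{-6·-2·8}·(+1)^-2·(+1)^-6 = +1.
v=43: a=43^2·(≡19), b=43^0·(≡35) mod 43; (19|43)=-1, (35|43)=+1; (−1)^{2·0·21}·(-1)^0·(+1)^2 = +1.
v=5: a=5^3·(≡4), b=5^1·(≡1) mod 5; (4|5)=+1, (1|5)=+1; (−1)^{3·1·2}·(+1)^1·(+1)^3 = +1.
v=3: a=3^16·(≡2), b=3^6·(≡2) mod 3; (2|3)=-1, (2|3)=-1; (−1)^{16·6·1}·(-1)^6·(-1)^16 = +1.
(-1045, -55 / ℚ) ramifies at {19, ∞}: a division algebra.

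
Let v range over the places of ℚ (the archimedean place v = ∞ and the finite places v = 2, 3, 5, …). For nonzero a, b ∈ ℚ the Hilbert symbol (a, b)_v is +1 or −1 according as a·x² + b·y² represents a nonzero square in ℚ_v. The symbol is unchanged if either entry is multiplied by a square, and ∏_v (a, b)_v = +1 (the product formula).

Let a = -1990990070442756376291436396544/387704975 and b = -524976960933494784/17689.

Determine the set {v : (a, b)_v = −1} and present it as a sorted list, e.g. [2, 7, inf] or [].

[2, 7, 11, 17, 43, inf]

(a, b) ≡ (-34034, -946) mod (ℚ^×)²; places V = {2, 3, 5, 7, 11, 13, 17, 19, 43, ∞}.
(a,b)_11: α=7, u≡7; β=5, v≡2 (mod 11); (7|11)=-1, (2|11)=-1; sign (−1)^1·-1^5·-1^7 = -1.
(a,b)_∞: sgn(-34034)=−, sgn(-946)=−, so -1.
(a,b)_7: α=-1, u≡5; β=-2, v≡5 (mod 7); (5|7)=-1, (5|7)=-1; sign (−1)^0·-1^-2·-1^-1 = -1.
(a,b)_43: α=2, u≡2; β=1, v≡4 (mod 43); (2|43)=-1, (4|43)=+1; sign (−1)^0·-1^1·+1^2 = -1.
(a,b)_2: α=27, β=15; u≡7, v≡7 (mod 8); ε(u)ε(v)=1·1, αω(v)=27·0, βω(u)=15·0; sum ≡ 1  ⇒  -1.
(a,b)_13: α=7, u≡11; β=4, v≡12 (mod 13); (11|13)=-1, (12|13)=+1; sign (−1)^0·-1^4·+1^7 = +1.
(a,b)_5: α=-2, u≡4; β=0, v≡4 (mod 5); (4|5)=+1, (4|5)=+1; sign (−1)^0·+1^0·+1^-2 = +1.
(a,b)_19: α=-4, u≡18; β=-2, v≡5 (mod 19); (18|19)=-1, (5|19)=+1; sign (−1)^0·-1^-2·+1^-4 = +1.
(a,b)_17: α=-1, u≡2; β=0, v≡3 (mod 17); (2|17)=+1, (3|17)=-1; sign (−1)^0·+1^0·-1^-1 = -1.
(a,b)_3: α=8, u≡1; β=4, v≡2 (mod 3); (1|3)=+1, (2|3)=-1; sign (−1)^0·+1^4·-1^8 = +1.
(-34034, -946 / ℚ) ramifies at {2, 7, 11, 17, 43, ∞}: a division algebra.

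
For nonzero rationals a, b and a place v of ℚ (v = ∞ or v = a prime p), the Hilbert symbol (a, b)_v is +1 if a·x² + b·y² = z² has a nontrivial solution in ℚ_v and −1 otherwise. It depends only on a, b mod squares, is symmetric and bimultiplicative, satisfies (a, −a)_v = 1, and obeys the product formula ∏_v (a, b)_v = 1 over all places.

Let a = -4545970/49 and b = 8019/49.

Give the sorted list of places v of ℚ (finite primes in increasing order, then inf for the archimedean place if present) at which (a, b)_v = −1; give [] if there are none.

Mod squares: a ≡ -130, b ≡ 11. Check v ∈ {∞, 2, 3, 5, 7, 11, 13, 17}.
v=13: a=13^1·(≡1), b=13^0·(≡5) mod 13; (1|13)=+1, (5|13)=-1; (−1)^{1·0·6}·(+1)^0·(-1)^1 = -1.
v=2: v_2(a)=1, v_2(b)=0; units ≡ 7, 3 (mod 8); ε·ε+αω+βω = 1·1+1·1+0·0 ≡ 0  ⇒  (a,b)_2 = +1.
v=3: a=3^0·(≡2), b=3^6·(≡2) mod 3; (2|3)=-1, (2|3)=-1; (−1)^{0·6·1}·(-1)^6·(-1)^0 = +1.
v=5: a=5^1·(≡4), b=5^0·(≡1) mod 5; (4|5)=+1, (1|5)=+1; (−1)^{1·0·2}·(+1)^0·(+1)^1 = +1.
v=7: a=7^-2·(≡5), b=7^-2·(≡4) mod 7; (5|7)=-1, (4|7)=+1; (−1)^{-2·-2·3}·(-1)^-2·(+1)^-2 = +1.
v=17: a=17^2·(≡11), b=17^0·(≡11) mod 17; (11|17)=-1, (11|17)=-1; (−1)^{2·0·8}·(-1)^0·(-1)^2 = +1.
v=11: a=11^2·(≡10), b=11^1·(≡5) mod 11; (10|11)=-1, (5|11)=+1; (−1)^{2·1·5}·(-1)^1·(+1)^2 = -1.
v=∞: -130 < 0 and 11 > 0  ⇒  (a,b)_∞ = +1.
(-130, 11 / ℚ) ramifies at {11, 13}: a division algebra.

[11, 13]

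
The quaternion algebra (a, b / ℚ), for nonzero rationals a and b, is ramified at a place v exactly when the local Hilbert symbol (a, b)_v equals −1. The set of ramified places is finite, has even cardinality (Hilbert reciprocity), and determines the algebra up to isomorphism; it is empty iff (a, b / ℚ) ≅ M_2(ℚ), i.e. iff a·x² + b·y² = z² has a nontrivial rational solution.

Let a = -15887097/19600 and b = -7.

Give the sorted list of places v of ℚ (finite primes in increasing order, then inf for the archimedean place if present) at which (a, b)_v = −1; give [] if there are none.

Mod squares: a ≡ -21793, b ≡ -7. Check v ∈ {∞, 2, 3, 5, 7, 19, 31, 37}.
v=5: a=5^-2·(≡2), b=5^0·(≡3) mod 5; (2|5)=-1, (3|5)=-1; (−1)^{-2·0·2}·(-1)^0·(-1)^-2 = +1.
v=7: a=7^-2·(≡5), b=7^1·(≡6) mod 7; (5|7)=-1, (6|7)=-1; (−1)^{-2·1·3}·(-1)^1·(-1)^-2 = -1.
v=19: a=19^1·(≡18), b=19^0·(≡12) mod 19; (18|19)=-1, (12|19)=-1; (−1)^{1·0·9}·(-1)^0·(-1)^1 = -1.
v=3: a=3^6·(≡2), b=3^0·(≡2) mod 3; (2|3)=-1, (2|3)=-1; (−1)^{6·0·1}·(-1)^0·(-1)^6 = +1.
v=31: a=31^1·(≡20), b=31^0·(≡24) mod 31; (20|31)=+1, (24|31)=-1; (−1)^{1·0·15}·(+1)^0·(-1)^1 = -1.
v=37: a=37^1·(≡7), b=37^0·(≡30) mod 37; (7|37)=+1, (30|37)=+1; (−1)^{1·0·18}·(+1)^0·(+1)^1 = +1.
v=∞: -21793 < 0 and -7 < 0  ⇒  (a,b)_∞ = -1.
v=2: v_2(a)=-4, v_2(b)=0; units ≡ 7, 1 (mod 8); ε·ε+αω+βω = 1·0+-4·0+0·0 ≡ 0  ⇒  (a,b)_2 = +1.
Ram(-21793, -7) = {7, 19, 31, ∞}; no ℚ_7-point on the conic.

[7, 19, 31, inf]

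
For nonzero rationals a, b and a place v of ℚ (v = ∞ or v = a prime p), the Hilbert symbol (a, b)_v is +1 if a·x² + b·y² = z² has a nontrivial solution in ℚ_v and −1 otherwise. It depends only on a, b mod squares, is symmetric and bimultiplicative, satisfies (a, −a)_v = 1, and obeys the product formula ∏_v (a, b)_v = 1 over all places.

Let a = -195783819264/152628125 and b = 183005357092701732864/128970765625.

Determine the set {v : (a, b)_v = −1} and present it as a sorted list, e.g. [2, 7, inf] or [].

Mod squares: a ≡ -103730, b ≡ 11. Check v ∈ {∞, 2, 3, 5, 11, 13, 17, 23, 41}.
v=11: a=11^1·(≡10), b=11^3·(≡1) mod 11; (10|11)=-1, (1|11)=+1; (−1)^{1·3·5}·(-1)^3·(+1)^1 = +1.
v=13: a=13^-2·(≡3), b=13^-4·(≡8) mod 13; (3|13)=+1, (8|13)=-1; (−1)^{-2·-4·6}·(+1)^-4·(-1)^-2 = +1.
v=23: a=23^1·(≡19), b=23^2·(≡11) mod 23; (19|23)=-1, (11|23)=-1; (−1)^{1·2·11}·(-1)^2·(-1)^1 = -1.
v=5: a=5^-5·(≡1), b=5^-6·(≡1) mod 5; (1|5)=+1, (1|5)=+1; (−1)^{-5·-6·2}·(+1)^-6·(+1)^-5 = +1.
v=17: a=17^-2·(≡1), b=17^-2·(≡14) mod 17; (1|17)=+1, (14|17)=-1; (−1)^{-2·-2·8}·(+1)^-2·(-1)^-2 = +1.
v=3: a=3^2·(≡1), b=3^2·(≡2) mod 3; (1|3)=+1, (2|3)=-1; (−1)^{2·2·1}·(+1)^2·(-1)^2 = +1.
v=2: v_2(a)=21, v_2(b)=34; units ≡ 7, 3 (mod 8); ε·ε+αω+βω = 1·1+21·1+34·0 ≡ 0  ⇒  (a,b)_2 = +1.
v=41: a=41^1·(≡15), b=41^2·(≡17) mod 41; (15|41)=-1, (17|41)=-1; (−1)^{1·2·20}·(-1)^2·(-1)^1 = -1.
v=∞: -103730 < 0 and 11 > 0  ⇒  (a,b)_∞ = +1.
(-103730, 11 / ℚ) ramifies at {23, 41}: a division algebra.

[23, 41]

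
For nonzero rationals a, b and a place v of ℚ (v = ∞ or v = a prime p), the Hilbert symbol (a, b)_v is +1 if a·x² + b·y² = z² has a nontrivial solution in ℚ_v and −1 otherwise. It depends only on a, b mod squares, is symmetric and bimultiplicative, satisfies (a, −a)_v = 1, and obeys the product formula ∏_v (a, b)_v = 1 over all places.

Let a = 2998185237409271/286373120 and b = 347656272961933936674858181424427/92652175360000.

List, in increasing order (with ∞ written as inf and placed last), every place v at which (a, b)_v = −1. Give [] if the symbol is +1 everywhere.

[2, 5, 7, 29]

Mod squares: a ≡ 13195, b ≡ 3. Check v ∈ {∞, 2, 3, 5, 7, 11, 13, 17, 29, 43, 47, 53}.
v=3: a=3^0·(≡1), b=3^3·(≡1) mod 3; (1|3)=+1, (1|3)=+1; (−1)^{0·3·1}·(+1)^3·(+1)^0 = +1.
v=47: a=47^0·(≡38), b=47^-2·(≡34) mod 47; (38|47)=-1, (34|47)=+1; (−1)^{0·-2·23}·(-1)^-2·(+1)^0 = +1.
v=11: a=11^-2·(≡2), b=11^2·(≡1) mod 11; (2|11)=-1, (1|11)=+1; (−1)^{-2·2·5}·(-1)^2·(+1)^-2 = +1.
v=29: a=29^1·(≡5), b=29^2·(≡18) mod 29; (5|29)=+1, (18|29)=-1; (−1)^{1·2·14}·(+1)^2·(-1)^1 = -1.
v=2: v_2(a)=-8, v_2(b)=-26; units ≡ 3, 3 (mod 8); ε·ε+αω+βω = 1·1+-8·1+-26·1 ≡ 1  ⇒  (a,b)_2 = -1.
v=53: a=53^2·(≡30), b=53^6·(≡31) mod 53; (30|53)=-1, (31|53)=-1; (−1)^{2·6·26}·(-1)^6·(-1)^2 = +1.
v=13: a=13^5·(≡12), b=13^6·(≡1) mod 13; (12|13)=+1, (1|13)=+1; (−1)^{5·6·6}·(+1)^6·(+1)^5 = +1.
v=43: a=43^-2·(≡26), b=43^0·(≡20) mod 43; (26|43)=-1, (20|43)=-1; (−1)^{-2·0·21}·(-1)^0·(-1)^-2 = +1.
v=∞: 13195 > 0 and 3 > 0  ⇒  (a,b)_∞ = +1.
v=5: a=5^-1·(≡4), b=5^-4·(≡2) mod 5; (4|5)=+1, (2|5)=-1; (−1)^{-1·-4·2}·(+1)^-4·(-1)^-1 = -1.
v=17: a=17^2·(≡11), b=17^6·(≡5) mod 17; (11|17)=-1, (5|17)=-1; (−1)^{2·6·8}·(-1)^6·(-1)^2 = +1.
v=7: a=7^3·(≡2), b=7^2·(≡3) mod 7; (2|7)=+1, (3|7)=-1; (−1)^{3·2·3}·(+1)^2·(-1)^3 = -1.
Ram(13195, 3) = {2, 5, 7, 29}; no ℚ_2-point on the conic.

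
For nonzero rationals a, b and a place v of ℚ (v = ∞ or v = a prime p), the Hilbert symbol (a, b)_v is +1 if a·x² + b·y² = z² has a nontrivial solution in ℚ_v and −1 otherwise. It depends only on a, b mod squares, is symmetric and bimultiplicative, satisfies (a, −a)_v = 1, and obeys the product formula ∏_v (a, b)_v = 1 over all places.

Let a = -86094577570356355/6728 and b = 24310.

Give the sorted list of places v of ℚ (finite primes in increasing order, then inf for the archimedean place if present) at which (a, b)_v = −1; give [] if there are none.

[11, 17]

(a, b) ≡ (-41990, 24310) mod (ℚ^×)²; places V = {2, 5, 7, 11, 13, 17, 19, 29, ∞}.
(a,b)_11: α=2, u≡2; β=1, v≡10 (mod 11); (2|11)=-1, (10|11)=-1; sign (−1)^0·-1^1·-1^2 = -1.
(a,b)_7: α=4, u≡5; β=0, v≡6 (mod 7); (5|7)=-1, (6|7)=-1; sign (−1)^0·-1^0·-1^4 = +1.
(a,b)_17: α=5, u≡12; β=1, v≡2 (mod 17); (12|17)=-1, (2|17)=+1; sign (−1)^0·-1^1·+1^5 = -1.
(a,b)_5: α=1, u≡3; β=1, v≡2 (mod 5); (3|5)=-1, (2|5)=-1; sign (−1)^0·-1^1·-1^1 = +1.
(a,b)_29: α=-2, u≡26; β=0, v≡8 (mod 29); (26|29)=-1, (8|29)=-1; sign (−1)^0·-1^0·-1^-2 = +1.
(a,b)_13: α=3, u≡6; β=1, v≡11 (mod 13); (6|13)=-1, (11|13)=-1; sign (−1)^0·-1^1·-1^3 = +1.
(a,b)_2: α=-3, β=1; u≡5, v≡3 (mod 8); ε(u)ε(v)=0·1, αω(v)=-3·1, βω(u)=1·1; sum ≡ 0  ⇒  +1.
(a,b)_19: α=1, u≡15; β=0, v≡9 (mod 19); (15|19)=-1, (9|19)=+1; sign (−1)^0·-1^0·+1^1 = +1.
(a,b)_∞: sgn(-41990)=−, sgn(24310)=+, so +1.
(-41990, 24310 / ℚ) ramifies at {11, 17}: a division algebra.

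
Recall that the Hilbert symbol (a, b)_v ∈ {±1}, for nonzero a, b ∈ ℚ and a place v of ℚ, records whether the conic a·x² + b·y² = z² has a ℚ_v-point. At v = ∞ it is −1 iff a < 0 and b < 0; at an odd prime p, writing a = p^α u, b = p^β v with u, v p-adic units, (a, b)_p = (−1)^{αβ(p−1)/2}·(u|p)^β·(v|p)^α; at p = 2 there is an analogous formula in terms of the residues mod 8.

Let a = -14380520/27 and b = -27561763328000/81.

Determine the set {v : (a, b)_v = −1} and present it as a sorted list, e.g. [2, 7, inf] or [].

[2, 5, 11, inf]

Mod squares: a ≡ -220110, b ≡ -5. Check v ∈ {∞, 2, 3, 5, 7, 11, 23, 29}.
v=2: v_2(a)=3, v_2(b)=12; units ≡ 1, 3 (mod 8); ε·ε+αω+βω = 0·1+3·1+12·0 ≡ 1  ⇒  (a,b)_2 = -1.
v=∞: -220110 < 0 and -5 < 0  ⇒  (a,b)_∞ = -1.
v=23: a=23^1·(≡21), b=23^2·(≡8) mod 23; (21|23)=-1, (8|23)=+1; (−1)^{1·2·11}·(-1)^2·(+1)^1 = +1.
v=29: a=29^1·(≡19), b=29^2·(≡5) mod 29; (19|29)=-1, (5|29)=+1; (−1)^{1·2·14}·(-1)^2·(+1)^1 = +1.
v=7: a=7^2·(≡5), b=7^0·(≡2) mod 7; (5|7)=-1, (2|7)=+1; (−1)^{2·0·3}·(-1)^0·(+1)^2 = +1.
v=11: a=11^1·(≡6), b=11^2·(≡2) mod 11; (6|11)=-1, (2|11)=-1; (−1)^{1·2·5}·(-1)^2·(-1)^1 = -1.
v=5: a=5^1·(≡3), b=5^3·(≡1) mod 5; (3|5)=-1, (1|5)=+1; (−1)^{1·3·2}·(-1)^3·(+1)^1 = -1.
v=3: a=3^-3·(≡1), b=3^-4·(≡1) mod 3; (1|3)=+1, (1|3)=+1; (−1)^{-3·-4·1}·(+1)^-4·(+1)^-3 = +1.
|Ram(-220110, -5)| = 4, even; anisotropic at {2, 5, 11, ∞}.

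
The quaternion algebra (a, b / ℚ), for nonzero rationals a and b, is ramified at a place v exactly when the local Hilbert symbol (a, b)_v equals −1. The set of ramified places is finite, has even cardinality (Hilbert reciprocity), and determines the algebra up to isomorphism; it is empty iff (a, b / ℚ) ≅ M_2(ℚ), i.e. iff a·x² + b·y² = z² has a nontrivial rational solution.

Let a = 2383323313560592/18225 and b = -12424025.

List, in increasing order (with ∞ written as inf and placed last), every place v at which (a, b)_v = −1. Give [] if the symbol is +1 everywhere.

[17, 23, 31, 41]

Mod squares: a ≡ 29233, b ≡ -496961. Check v ∈ {∞, 2, 3, 5, 13, 17, 19, 23, 31, 41}.
v=17: a=17^4·(≡6), b=17^1·(≡5) mod 17; (6|17)=-1, (5|17)=-1; (−1)^{4·1·8}·(-1)^1·(-1)^4 = -1.
v=3: a=3^-6·(≡1), b=3^0·(≡1) mod 3; (1|3)=+1, (1|3)=+1; (−1)^{-6·0·1}·(+1)^0·(+1)^-6 = +1.
v=23: a=23^1·(≡13), b=23^1·(≡3) mod 23; (13|23)=+1, (3|23)=+1; (−1)^{1·1·11}·(+1)^1·(+1)^1 = -1.
v=∞: 29233 > 0 and -496961 < 0  ⇒  (a,b)_∞ = +1.
v=2: v_2(a)=4, v_2(b)=0; units ≡ 1, 7 (mod 8); ε·ε+αω+βω = 0·1+4·0+0·0 ≡ 0  ⇒  (a,b)_2 = +1.
v=19: a=19^2·(≡17), b=19^0·(≡18) mod 19; (17|19)=+1, (18|19)=-1; (−1)^{2·0·9}·(+1)^0·(-1)^2 = +1.
v=41: a=41^1·(≡39), b=41^1·(≡6) mod 41; (39|41)=+1, (6|41)=-1; (−1)^{1·1·20}·(+1)^1·(-1)^1 = -1.
v=5: a=5^-2·(≡3), b=5^2·(≡4) mod 5; (3|5)=-1, (4|5)=+1; (−1)^{-2·2·2}·(-1)^2·(+1)^-2 = +1.
v=13: a=13^2·(≡1), b=13^0·(≡10) mod 13; (1|13)=+1, (10|13)=+1; (−1)^{2·0·6}·(+1)^0·(+1)^2 = +1.
v=31: a=31^1·(≡21), b=31^1·(≡24) mod 31; (21|31)=-1, (24|31)=-1; (−1)^{1·1·15}·(-1)^1·(-1)^1 = -1.
Ram(29233, -496961) = {17, 23, 31, 41}; no ℚ_17-point on the conic.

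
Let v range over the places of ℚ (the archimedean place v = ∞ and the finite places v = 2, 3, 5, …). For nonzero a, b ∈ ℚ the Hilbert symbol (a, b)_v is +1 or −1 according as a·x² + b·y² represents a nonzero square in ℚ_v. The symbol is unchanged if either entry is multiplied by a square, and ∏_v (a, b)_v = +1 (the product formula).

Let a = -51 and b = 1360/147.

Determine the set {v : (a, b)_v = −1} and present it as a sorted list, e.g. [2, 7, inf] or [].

Mod squares: a ≡ -51, b ≡ 255. Check v ∈ {∞, 2, 3, 5, 7, 17}.
v=5: a=5^0·(≡4), b=5^1·(≡1) mod 5; (4|5)=+1, (1|5)=+1; (−1)^{0·1·2}·(+1)^1·(+1)^0 = +1.
v=∞: -51 < 0 and 255 > 0  ⇒  (a,b)_∞ = +1.
v=2: v_2(a)=0, v_2(b)=4; units ≡ 5, 7 (mod 8); ε·ε+αω+βω = 0·1+0·0+4·1 ≡ 0  ⇒  (a,b)_2 = +1.
v=3: a=3^1·(≡1), b=3^-1·(≡1) mod 3; (1|3)=+1, (1|3)=+1; (−1)^{1·-1·1}·(+1)^-1·(+1)^1 = -1.
v=17: a=17^1·(≡14), b=17^1·(≡15) mod 17; (14|17)=-1, (15|17)=+1; (−1)^{1·1·8}·(-1)^1·(+1)^1 = -1.
v=7: a=7^0·(≡5), b=7^-2·(≡3) mod 7; (5|7)=-1, (3|7)=-1; (−1)^{0·-2·3}·(-1)^-2·(-1)^0 = +1.
|Ram(-51, 255)| = 2, even; anisotropic at {3, 17}.

[3, 17]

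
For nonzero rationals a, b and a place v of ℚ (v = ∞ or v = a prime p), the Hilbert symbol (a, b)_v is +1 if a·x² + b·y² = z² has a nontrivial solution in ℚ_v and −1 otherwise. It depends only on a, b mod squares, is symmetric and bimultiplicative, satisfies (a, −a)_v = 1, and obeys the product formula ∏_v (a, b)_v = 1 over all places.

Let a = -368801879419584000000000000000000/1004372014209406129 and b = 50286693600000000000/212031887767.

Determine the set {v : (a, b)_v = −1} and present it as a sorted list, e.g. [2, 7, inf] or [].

(a, b) ≡ (-51, 5005) mod (ℚ^×)²; places V = {2, 3, 5, 7, 11, 13, 17, 23, 41, 47, ∞}.
(a,b)_7: α=-4, u≡5; β=-3, v≡4 (mod 7); (5|7)=-1, (4|7)=+1; sign (−1)^0·-1^-3·+1^-4 = -1.
(a,b)_17: α=3, u≡12; β=2, v≡7 (mod 17); (12|17)=-1, (7|17)=-1; sign (−1)^0·-1^2·-1^3 = -1.
(a,b)_11: α=0, u≡5; β=1, v≡3 (mod 11); (5|11)=+1, (3|11)=+1; sign (−1)^0·+1^1·+1^0 = +1.
(a,b)_41: α=-4, u≡31; β=0, v≡3 (mod 41); (31|41)=+1, (3|41)=-1; sign (−1)^0·+1^0·-1^-4 = +1.
(a,b)_23: α=-6, u≡8; β=-4, v≡21 (mod 23); (8|23)=+1, (21|23)=-1; sign (−1)^0·+1^-4·-1^-6 = +1.
(a,b)_5: α=18, u≡1; β=11, v≡4 (mod 5); (1|5)=+1, (4|5)=+1; sign (−1)^0·+1^11·+1^18 = +1.
(a,b)_3: α=5, u≡1; β=2, v≡1 (mod 3); (1|3)=+1, (1|3)=+1; sign (−1)^0·+1^2·+1^5 = +1.
(a,b)_47: α=0, u≡40; β=-2, v≡26 (mod 47); (40|47)=-1, (26|47)=-1; sign (−1)^0·-1^-2·-1^0 = +1.
(a,b)_2: α=24, β=14; u≡5, v≡5 (mod 8); ε(u)ε(v)=0·0, αω(v)=24·1, βω(u)=14·1; sum ≡ 0  ⇒  +1.
(a,b)_∞: sgn(-51)=−, sgn(5005)=+, so +1.
(a,b)_13: α=6, u≡4; β=3, v≡6 (mod 13); (4|13)=+1, (6|13)=-1; sign (−1)^0·+1^3·-1^6 = +1.
(-51, 5005 / ℚ) ramifies at {7, 17}: a division algebra.

[7, 17]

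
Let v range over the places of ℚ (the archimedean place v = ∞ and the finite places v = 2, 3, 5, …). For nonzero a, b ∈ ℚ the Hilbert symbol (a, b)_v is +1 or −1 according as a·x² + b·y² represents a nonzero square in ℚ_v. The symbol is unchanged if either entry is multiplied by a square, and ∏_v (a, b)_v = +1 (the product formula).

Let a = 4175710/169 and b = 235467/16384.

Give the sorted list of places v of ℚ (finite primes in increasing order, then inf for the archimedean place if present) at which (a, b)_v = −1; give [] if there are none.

[5, 17]

Mod squares: a ≡ 34510, b ≡ 323. Check v ∈ {∞, 2, 3, 5, 7, 11, 13, 17, 19, 29}.
v=11: a=11^2·(≡9), b=11^0·(≡9) mod 11; (9|11)=+1, (9|11)=+1; (−1)^{2·0·5}·(+1)^0·(+1)^2 = +1.
v=17: a=17^1·(≡3), b=17^1·(≡1) mod 17; (3|17)=-1, (1|17)=+1; (−1)^{1·1·8}·(-1)^1·(+1)^1 = -1.
v=∞: 34510 > 0 and 323 > 0  ⇒  (a,b)_∞ = +1.
v=19: a=19^0·(≡17), b=19^1·(≡4) mod 19; (17|19)=+1, (4|19)=+1; (−1)^{0·1·9}·(+1)^1·(+1)^0 = +1.
v=13: a=13^-2·(≡6), b=13^0·(≡6) mod 13; (6|13)=-1, (6|13)=-1; (−1)^{-2·0·6}·(-1)^0·(-1)^-2 = +1.
v=29: a=29^1·(≡28), b=29^0·(≡13) mod 29; (28|29)=+1, (13|29)=+1; (−1)^{1·0·14}·(+1)^0·(+1)^1 = +1.
v=5: a=5^1·(≡3), b=5^0·(≡3) mod 5; (3|5)=-1, (3|5)=-1; (−1)^{1·0·2}·(-1)^0·(-1)^1 = -1.
v=3: a=3^0·(≡1), b=3^6·(≡2) mod 3; (1|3)=+1, (2|3)=-1; (−1)^{0·6·1}·(+1)^6·(-1)^0 = +1.
v=2: v_2(a)=1, v_2(b)=-14; units ≡ 7, 3 (mod 8); ε·ε+αω+βω = 1·1+1·1+-14·0 ≡ 0  ⇒  (a,b)_2 = +1.
v=7: a=7^1·(≡4), b=7^0·(≡2) mod 7; (4|7)=+1, (2|7)=+1; (−1)^{1·0·3}·(+1)^0·(+1)^1 = +1.
|Ram(34510, 323)| = 2, even; anisotropic at {5, 17}.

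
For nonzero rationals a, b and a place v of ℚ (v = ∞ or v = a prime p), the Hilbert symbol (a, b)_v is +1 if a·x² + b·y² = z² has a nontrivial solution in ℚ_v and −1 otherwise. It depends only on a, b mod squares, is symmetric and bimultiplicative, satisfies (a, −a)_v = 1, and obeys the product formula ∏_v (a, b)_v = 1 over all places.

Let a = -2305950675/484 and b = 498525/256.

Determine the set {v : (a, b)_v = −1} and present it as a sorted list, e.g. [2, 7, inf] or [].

Mod squares: a ≡ -483, b ≡ 69. Check v ∈ {∞, 2, 3, 5, 7, 11, 17, 19, 23}.
v=11: a=11^-2·(≡4), b=11^0·(≡9) mod 11; (4|11)=+1, (9|11)=+1; (−1)^{-2·0·5}·(+1)^0·(+1)^-2 = +1.
v=7: a=7^1·(≡1), b=7^0·(≡5) mod 7; (1|7)=+1, (5|7)=-1; (−1)^{1·0·3}·(+1)^0·(-1)^1 = -1.
v=17: a=17^0·(≡12), b=17^2·(≡8) mod 17; (12|17)=-1, (8|17)=+1; (−1)^{0·2·8}·(-1)^2·(+1)^0 = +1.
v=5: a=5^2·(≡2), b=5^2·(≡1) mod 5; (2|5)=-1, (1|5)=+1; (−1)^{2·2·2}·(-1)^2·(+1)^2 = +1.
v=19: a=19^2·(≡16), b=19^0·(≡13) mod 19; (16|19)=+1, (13|19)=-1; (−1)^{2·0·9}·(+1)^0·(-1)^2 = +1.
v=23: a=23^3·(≡18), b=23^1·(≡3) mod 23; (18|23)=+1, (3|23)=+1; (−1)^{3·1·11}·(+1)^1·(+1)^3 = -1.
v=2: v_2(a)=-2, v_2(b)=-8; units ≡ 5, 5 (mod 8); ε·ε+αω+βω = 0·0+-2·1+-8·1 ≡ 0  ⇒  (a,b)_2 = +1.
v=3: a=3^1·(≡1), b=3^1·(≡2) mod 3; (1|3)=+1, (2|3)=-1; (−1)^{1·1·1}·(+1)^1·(-1)^1 = +1.
v=∞: -483 < 0 and 69 > 0  ⇒  (a,b)_∞ = +1.
|Ram(-483, 69)| = 2, even; anisotropic at {7, 23}.

[7, 23]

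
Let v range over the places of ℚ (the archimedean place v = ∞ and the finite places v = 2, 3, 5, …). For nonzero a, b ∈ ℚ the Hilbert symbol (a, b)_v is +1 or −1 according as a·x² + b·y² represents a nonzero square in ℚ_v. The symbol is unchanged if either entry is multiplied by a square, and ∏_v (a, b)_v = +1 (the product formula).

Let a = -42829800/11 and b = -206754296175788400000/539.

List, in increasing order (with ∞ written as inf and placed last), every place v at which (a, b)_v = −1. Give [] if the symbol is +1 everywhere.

(a, b) ≡ (-16302, -4290) mod (ℚ^×)²; places V = {2, 3, 5, 7, 11, 13, 17, 19, ∞}.
(a,b)_7: α=0, u≡2; β=-2, v≡1 (mod 7); (2|7)=+1, (1|7)=+1; sign (−1)^0·+1^-2·+1^0 = +1.
(a,b)_19: α=1, u≡5; β=2, v≡7 (mod 19); (5|19)=+1, (7|19)=+1; sign (−1)^0·+1^2·+1^1 = +1.
(a,b)_17: α=2, u≡16; β=6, v≡3 (mod 17); (16|17)=+1, (3|17)=-1; sign (−1)^0·+1^6·-1^2 = +1.
(a,b)_∞: sgn(-16302)=−, sgn(-4290)=−, so -1.
(a,b)_2: α=3, β=7; u≡1, v≡7 (mod 8); ε(u)ε(v)=0·1, αω(v)=3·0, βω(u)=7·0; sum ≡ 0  ⇒  +1.
(a,b)_5: α=2, u≡3; β=5, v≡3 (mod 5); (3|5)=-1, (3|5)=-1; sign (−1)^0·-1^5·-1^2 = -1.
(a,b)_13: α=1, u≡5; β=3, v≡8 (mod 13); (5|13)=-1, (8|13)=-1; sign (−1)^0·-1^3·-1^1 = +1.
(a,b)_11: α=-1, u≡9; β=-1, v≡10 (mod 11); (9|11)=+1, (10|11)=-1; sign (−1)^1·+1^-1·-1^-1 = +1.
(a,b)_3: α=1, u≡2; β=3, v≡1 (mod 3); (2|3)=-1, (1|3)=+1; sign (−1)^1·-1^3·+1^1 = +1.
Ram(-16302, -4290) = {5, ∞}; no ℚ_5-point on the conic.

[5, inf]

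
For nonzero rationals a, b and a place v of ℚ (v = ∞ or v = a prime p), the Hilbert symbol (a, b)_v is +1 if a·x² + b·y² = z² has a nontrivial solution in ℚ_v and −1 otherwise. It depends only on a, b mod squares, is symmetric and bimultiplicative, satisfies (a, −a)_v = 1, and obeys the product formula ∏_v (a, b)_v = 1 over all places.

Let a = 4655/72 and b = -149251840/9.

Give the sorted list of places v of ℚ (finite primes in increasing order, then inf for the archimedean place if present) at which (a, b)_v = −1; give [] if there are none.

Mod squares: a ≡ 190, b ≡ -1615. Check v ∈ {∞, 2, 3, 5, 7, 17, 19}.
v=7: a=7^2·(≡2), b=7^0·(≡2) mod 7; (2|7)=+1, (2|7)=+1; (−1)^{2·0·3}·(+1)^0·(+1)^2 = +1.
v=19: a=19^1·(≡10), b=19^3·(≡10) mod 19; (10|19)=-1, (10|19)=-1; (−1)^{1·3·9}·(-1)^3·(-1)^1 = -1.
v=17: a=17^0·(≡12), b=17^1·(≡5) mod 17; (12|17)=-1, (5|17)=-1; (−1)^{0·1·8}·(-1)^1·(-1)^0 = -1.
v=∞: 190 > 0 and -1615 < 0  ⇒  (a,b)_∞ = +1.
v=5: a=5^1·(≡3), b=5^1·(≡3) mod 5; (3|5)=-1, (3|5)=-1; (−1)^{1·1·2}·(-1)^1·(-1)^1 = +1.
v=3: a=3^-2·(≡1), b=3^-2·(≡2) mod 3; (1|3)=+1, (2|3)=-1; (−1)^{-2·-2·1}·(+1)^-2·(-1)^-2 = +1.
v=2: v_2(a)=-3, v_2(b)=8; units ≡ 7, 1 (mod 8); ε·ε+αω+βω = 1·0+-3·0+8·0 ≡ 0  ⇒  (a,b)_2 = +1.
Ram(190, -1615) = {17, 19}; no ℚ_17-point on the conic.

[17, 19]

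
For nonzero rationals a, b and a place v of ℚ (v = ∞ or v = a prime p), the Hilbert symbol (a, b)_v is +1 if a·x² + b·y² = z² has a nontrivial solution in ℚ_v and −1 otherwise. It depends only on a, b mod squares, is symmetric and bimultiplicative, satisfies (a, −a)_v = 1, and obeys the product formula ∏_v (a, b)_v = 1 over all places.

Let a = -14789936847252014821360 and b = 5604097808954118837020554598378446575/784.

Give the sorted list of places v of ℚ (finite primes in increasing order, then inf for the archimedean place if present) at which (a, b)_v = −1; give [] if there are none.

[5, 17, 37, 47]

(a, b) ≡ (-6060415, 12350143) mod (ℚ^×)²; places V = {2, 3, 5, 7, 13, 17, 29, 37, 41, 47, ∞}.
(a,b)_∞: sgn(-6060415)=−, sgn(12350143)=+, so +1.
(a,b)_13: α=2, u≡3; β=3, v≡3 (mod 13); (3|13)=+1, (3|13)=+1; sign (−1)^0·+1^3·+1^2 = +1.
(a,b)_5: α=1, u≡3; β=2, v≡2 (mod 5); (3|5)=-1, (2|5)=-1; sign (−1)^0·-1^2·-1^1 = -1.
(a,b)_3: α=0, u≡2; β=4, v≡1 (mod 3); (2|3)=-1, (1|3)=+1; sign (−1)^0·-1^4·+1^0 = +1.
(a,b)_17: α=3, u≡5; β=5, v≡1 (mod 17); (5|17)=-1, (1|17)=+1; sign (−1)^0·-1^5·+1^3 = -1.
(a,b)_7: α=0, u≡6; β=-2, v≡4 (mod 7); (6|7)=-1, (4|7)=+1; sign (−1)^0·-1^-2·+1^0 = +1.
(a,b)_37: α=1, u≡12; β=2, v≡35 (mod 37); (12|37)=+1, (35|37)=-1; sign (−1)^0·+1^2·-1^1 = -1.
(a,b)_41: α=3, u≡23; β=5, v≡9 (mod 41); (23|41)=+1, (9|41)=+1; sign (−1)^0·+1^5·+1^3 = +1.
(a,b)_29: α=2, u≡1; β=3, v≡18 (mod 29); (1|29)=+1, (18|29)=-1; sign (−1)^0·+1^3·-1^2 = +1.
(a,b)_2: α=4, β=-4; u≡1, v≡7 (mod 8); ε(u)ε(v)=0·1, αω(v)=4·0, βω(u)=-4·0; sum ≡ 0  ⇒  +1.
(a,b)_47: α=3, u≡5; β=5, v≡5 (mod 47); (5|47)=-1, (5|47)=-1; sign (−1)^1·-1^5·-1^3 = -1.
(-6060415, 12350143 / ℚ) ramifies at {5, 17, 37, 47}: a division algebra.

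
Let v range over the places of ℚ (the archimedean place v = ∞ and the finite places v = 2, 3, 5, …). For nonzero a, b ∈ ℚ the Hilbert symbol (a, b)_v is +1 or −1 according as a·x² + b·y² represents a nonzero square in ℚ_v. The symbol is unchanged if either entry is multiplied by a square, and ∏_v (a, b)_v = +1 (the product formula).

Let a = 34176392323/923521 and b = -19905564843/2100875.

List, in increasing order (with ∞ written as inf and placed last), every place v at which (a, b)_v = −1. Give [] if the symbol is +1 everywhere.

(a, b) ≡ (14467, -506345) mod (ℚ^×)²; places V = {2, 3, 5, 7, 17, 23, 29, 31, 37, 53, ∞}.
(a,b)_17: α=1, u≡9; β=3, v≡9 (mod 17); (9|17)=+1, (9|17)=+1; sign (−1)^0·+1^3·+1^1 = +1.
(a,b)_53: α=2, u≡23; β=0, v≡52 (mod 53); (23|53)=-1, (52|53)=+1; sign (−1)^0·-1^0·+1^2 = +1.
(a,b)_37: α=1, u≡1; β=1, v≡23 (mod 37); (1|37)=+1, (23|37)=-1; sign (−1)^0·+1^1·-1^1 = -1.
(a,b)_23: α=1, u≡18; β=3, v≡11 (mod 23); (18|23)=+1, (11|23)=-1; sign (−1)^1·+1^3·-1^1 = +1.
(a,b)_5: α=0, u≡3; β=-3, v≡1 (mod 5); (3|5)=-1, (1|5)=+1; sign (−1)^0·-1^-3·+1^0 = -1.
(a,b)_29: α=2, u≡1; β=0, v≡20 (mod 29); (1|29)=+1, (20|29)=+1; sign (−1)^0·+1^0·+1^2 = +1.
(a,b)_∞: sgn(14467)=+, sgn(-506345)=−, so +1.
(a,b)_31: α=-4, u≡15; β=0, v≡19 (mod 31); (15|31)=-1, (19|31)=+1; sign (−1)^0·-1^0·+1^-4 = +1.
(a,b)_3: α=0, u≡1; β=2, v≡1 (mod 3); (1|3)=+1, (1|3)=+1; sign (−1)^0·+1^2·+1^0 = +1.
(a,b)_7: α=0, u≡6; β=-5, v≡3 (mod 7); (6|7)=-1, (3|7)=-1; sign (−1)^0·-1^-5·-1^0 = -1.
(a,b)_2: α=0, β=0; u≡3, v≡7 (mod 8); ε(u)ε(v)=1·1, αω(v)=0·0, βω(u)=0·1; sum ≡ 1  ⇒  -1.
|Ram(14467, -506345)| = 4, even; anisotropic at {2, 5, 7, 37}.

[2, 5, 7, 37]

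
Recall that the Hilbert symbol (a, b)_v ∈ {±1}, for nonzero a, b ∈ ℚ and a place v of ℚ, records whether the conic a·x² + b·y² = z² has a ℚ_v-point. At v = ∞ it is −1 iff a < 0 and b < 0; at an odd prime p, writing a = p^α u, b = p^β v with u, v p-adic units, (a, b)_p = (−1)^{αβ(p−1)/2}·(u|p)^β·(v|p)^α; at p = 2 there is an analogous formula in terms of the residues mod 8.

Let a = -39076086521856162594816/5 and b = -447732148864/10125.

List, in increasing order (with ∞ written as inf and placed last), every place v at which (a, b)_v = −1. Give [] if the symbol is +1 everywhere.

[7, 23, 31, inf]

Mod squares: a ≡ -409045, b ≡ -206976770. Check v ∈ {∞, 2, 3, 5, 7, 11, 13, 23, 29, 31}.
v=11: a=11^2·(≡9), b=11^1·(≡2) mod 11; (9|11)=+1, (2|11)=-1; (−1)^{2·1·5}·(+1)^1·(-1)^2 = +1.
v=23: a=23^0·(≡14), b=23^1·(≡16) mod 23; (14|23)=-1, (16|23)=+1; (−1)^{0·1·11}·(-1)^1·(+1)^0 = -1.
v=7: a=7^3·(≡4), b=7^1·(≡2) mod 7; (4|7)=+1, (2|7)=+1; (−1)^{3·1·3}·(+1)^1·(+1)^3 = -1.
v=∞: -409045 < 0 and -206976770 < 0  ⇒  (a,b)_∞ = -1.
v=2: v_2(a)=16, v_2(b)=7; units ≡ 3, 7 (mod 8); ε·ε+αω+βω = 1·1+16·0+7·1 ≡ 0  ⇒  (a,b)_2 = +1.
v=29: a=29^3·(≡17), b=29^1·(≡26) mod 29; (17|29)=-1, (26|29)=-1; (−1)^{3·1·14}·(-1)^1·(-1)^3 = +1.
v=3: a=3^2·(≡2), b=3^-4·(≡1) mod 3; (2|3)=-1, (1|3)=+1; (−1)^{2·-4·1}·(-1)^-4·(+1)^2 = +1.
v=5: a=5^-1·(≡4), b=5^-3·(≡1) mod 5; (4|5)=+1, (1|5)=+1; (−1)^{-1·-3·2}·(+1)^-3·(+1)^-1 = +1.
v=31: a=31^3·(≡3), b=31^1·(≡21) mod 31; (3|31)=-1, (21|31)=-1; (−1)^{3·1·15}·(-1)^1·(-1)^3 = -1.
v=13: a=13^3·(≡7), b=13^3·(≡7) mod 13; (7|13)=-1, (7|13)=-1; (−1)^{3·3·6}·(-1)^3·(-1)^3 = +1.
Ram(-409045, -206976770) = {7, 23, 31, ∞}; no ℚ_7-point on the conic.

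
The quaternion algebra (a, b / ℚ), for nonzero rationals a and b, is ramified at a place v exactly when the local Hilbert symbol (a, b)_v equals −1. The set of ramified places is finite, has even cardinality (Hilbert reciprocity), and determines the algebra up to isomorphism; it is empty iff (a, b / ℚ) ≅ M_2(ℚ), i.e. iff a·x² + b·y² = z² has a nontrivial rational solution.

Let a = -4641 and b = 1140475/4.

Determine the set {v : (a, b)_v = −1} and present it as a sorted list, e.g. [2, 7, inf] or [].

[2, 7, 13, 19]

(a, b) ≡ (-4641, 19) mod (ℚ^×)²; places V = {2, 3, 5, 7, 13, 17, 19, ∞}.
(a,b)_5: α=0, u≡4; β=2, v≡1 (mod 5); (4|5)=+1, (1|5)=+1; sign (−1)^0·+1^2·+1^0 = +1.
(a,b)_13: α=1, u≡7; β=0, v≡6 (mod 13); (7|13)=-1, (6|13)=-1; sign (−1)^0·-1^0·-1^1 = -1.
(a,b)_17: α=1, u≡16; β=0, v≡16 (mod 17); (16|17)=+1, (16|17)=+1; sign (−1)^0·+1^0·+1^1 = +1.
(a,b)_3: α=1, u≡1; β=0, v≡1 (mod 3); (1|3)=+1, (1|3)=+1; sign (−1)^0·+1^0·+1^1 = +1.
(a,b)_∞: sgn(-4641)=−, sgn(19)=+, so +1.
(a,b)_19: α=0, u≡14; β=1, v≡1 (mod 19); (14|19)=-1, (1|19)=+1; sign (−1)^0·-1^1·+1^0 = -1.
(a,b)_2: α=0, β=-2; u≡7, v≡3 (mod 8); ε(u)ε(v)=1·1, αω(v)=0·1, βω(u)=-2·0; sum ≡ 1  ⇒  -1.
(a,b)_7: α=1, u≡2; β=4, v≡5 (mod 7); (2|7)=+1, (5|7)=-1; sign (−1)^0·+1^4·-1^1 = -1.
|Ram(-4641, 19)| = 4, even; anisotropic at {2, 7, 13, 19}.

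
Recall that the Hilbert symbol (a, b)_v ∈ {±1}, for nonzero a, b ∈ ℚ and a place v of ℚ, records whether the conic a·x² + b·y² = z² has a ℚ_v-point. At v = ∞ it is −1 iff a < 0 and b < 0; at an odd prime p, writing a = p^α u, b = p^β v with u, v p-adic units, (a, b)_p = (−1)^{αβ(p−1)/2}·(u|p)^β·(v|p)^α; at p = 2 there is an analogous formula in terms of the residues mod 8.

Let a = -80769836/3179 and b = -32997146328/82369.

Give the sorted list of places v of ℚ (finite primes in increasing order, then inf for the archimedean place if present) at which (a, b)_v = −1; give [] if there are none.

(a, b) ≡ (-8569, -1089878) mod (ℚ^×)²; places V = {2, 3, 7, 11, 17, 19, 23, 29, 41, 43, ∞}.
(a,b)_3: α=0, u≡2; β=2, v≡1 (mod 3); (2|3)=-1, (1|3)=+1; sign (−1)^0·-1^2·+1^0 = +1.
(a,b)_29: α=0, u≡2; β=3, v≡8 (mod 29); (2|29)=-1, (8|29)=-1; sign (−1)^0·-1^3·-1^0 = -1.
(a,b)_∞: sgn(-8569)=−, sgn(-1089878)=−, so -1.
(a,b)_2: α=2, β=3; u≡7, v≡5 (mod 8); ε(u)ε(v)=1·0, αω(v)=2·1, βω(u)=3·0; sum ≡ 0  ⇒  +1.
(a,b)_11: α=-1, u≡6; β=0, v≡8 (mod 11); (6|11)=-1, (8|11)=-1; sign (−1)^0·-1^0·-1^-1 = -1.
(a,b)_41: α=1, u≡36; β=-2, v≡5 (mod 41); (36|41)=+1, (5|41)=+1; sign (−1)^0·+1^-2·+1^1 = +1.
(a,b)_19: α=1, u≡9; β=1, v≡12 (mod 19); (9|19)=+1, (12|19)=-1; sign (−1)^1·+1^1·-1^1 = +1.
(a,b)_7: α=2, u≡3; β=-2, v≡1 (mod 7); (3|7)=-1, (1|7)=+1; sign (−1)^0·-1^-2·+1^2 = +1.
(a,b)_23: α=2, u≡21; β=1, v≡15 (mod 23); (21|23)=-1, (15|23)=-1; sign (−1)^0·-1^1·-1^2 = -1.
(a,b)_17: α=-2, u≡8; β=0, v≡2 (mod 17); (8|17)=+1, (2|17)=+1; sign (−1)^0·+1^0·+1^-2 = +1.
(a,b)_43: α=0, u≡4; β=1, v≡4 (mod 43); (4|43)=+1, (4|43)=+1; sign (−1)^0·+1^1·+1^0 = +1.
|Ram(-8569, -1089878)| = 4, even; anisotropic at {11, 23, 29, ∞}.

[11, 23, 29, inf]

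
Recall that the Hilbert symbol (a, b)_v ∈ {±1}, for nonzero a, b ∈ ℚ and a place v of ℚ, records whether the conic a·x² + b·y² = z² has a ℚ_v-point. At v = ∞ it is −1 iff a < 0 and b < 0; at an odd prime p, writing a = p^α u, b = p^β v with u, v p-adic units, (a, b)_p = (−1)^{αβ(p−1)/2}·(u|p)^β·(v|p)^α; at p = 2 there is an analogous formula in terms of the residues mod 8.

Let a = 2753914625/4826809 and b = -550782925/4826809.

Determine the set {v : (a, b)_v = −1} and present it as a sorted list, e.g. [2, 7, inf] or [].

(a, b) ≡ (665, -133) mod (ℚ^×)²; places V = {2, 5, 7, 11, 13, 19, 37, ∞}.
(a,b)_∞: sgn(665)=+, sgn(-133)=−, so +1.
(a,b)_11: α=2, u≡1; β=2, v≡2 (mod 11); (1|11)=+1, (2|11)=-1; sign (−1)^0·+1^2·-1^2 = +1.
(a,b)_5: α=3, u≡3; β=2, v≡2 (mod 5); (3|5)=-1, (2|5)=-1; sign (−1)^0·-1^2·-1^3 = -1.
(a,b)_2: α=0, β=0; u≡1, v≡3 (mod 8); ε(u)ε(v)=0·1, αω(v)=0·1, βω(u)=0·0; sum ≡ 0  ⇒  +1.
(a,b)_7: α=1, u≡2; β=1, v≡1 (mod 7); (2|7)=+1, (1|7)=+1; sign (−1)^1·+1^1·+1^1 = -1.
(a,b)_13: α=-6, u≡7; β=-6, v≡9 (mod 13); (7|13)=-1, (9|13)=+1; sign (−1)^0·-1^-6·+1^-6 = +1.
(a,b)_37: α=2, u≡21; β=2, v≡18 (mod 37); (21|37)=+1, (18|37)=-1; sign (−1)^0·+1^2·-1^2 = +1.
(a,b)_19: α=1, u≡11; β=1, v≡13 (mod 19); (11|19)=+1, (13|19)=-1; sign (−1)^1·+1^1·-1^1 = +1.
(665, -133 / ℚ) ramifies at {5, 7}: a division algebra.

[5, 7]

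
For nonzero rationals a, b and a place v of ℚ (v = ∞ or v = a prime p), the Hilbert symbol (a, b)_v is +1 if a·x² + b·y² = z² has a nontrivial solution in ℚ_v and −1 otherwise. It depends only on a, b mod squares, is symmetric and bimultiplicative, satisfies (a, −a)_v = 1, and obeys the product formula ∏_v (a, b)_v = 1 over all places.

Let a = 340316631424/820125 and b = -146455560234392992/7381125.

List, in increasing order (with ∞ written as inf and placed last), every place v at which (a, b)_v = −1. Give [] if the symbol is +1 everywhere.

[2, 5]

Mod squares: a ≡ 2030, b ≡ -290. Check v ∈ {∞, 2, 3, 5, 7, 11, 29, 47}.
v=11: a=11^2·(≡10), b=11^4·(≡8) mod 11; (10|11)=-1, (8|11)=-1; (−1)^{2·4·5}·(-1)^4·(-1)^2 = +1.
v=5: a=5^-3·(≡4), b=5^-3·(≡2) mod 5; (4|5)=+1, (2|5)=-1; (−1)^{-3·-3·2}·(+1)^-3·(-1)^-3 = -1.
v=∞: 2030 > 0 and -290 < 0  ⇒  (a,b)_∞ = +1.
v=47: a=47^2·(≡17), b=47^6·(≡10) mod 47; (17|47)=+1, (10|47)=-1; (−1)^{2·6·23}·(+1)^6·(-1)^2 = +1.
v=29: a=29^1·(≡19), b=29^1·(≡14) mod 29; (19|29)=-1, (14|29)=-1; (−1)^{1·1·14}·(-1)^1·(-1)^1 = +1.
v=3: a=3^-8·(≡2), b=3^-10·(≡1) mod 3; (2|3)=-1, (1|3)=+1; (−1)^{-8·-10·1}·(-1)^-10·(+1)^-8 = +1.
v=7: a=7^3·(≡6), b=7^0·(≡4) mod 7; (6|7)=-1, (4|7)=+1; (−1)^{3·0·3}·(-1)^0·(+1)^3 = +1.
v=2: v_2(a)=7, v_2(b)=5; units ≡ 7, 7 (mod 8); ε·ε+αω+βω = 1·1+7·0+5·0 ≡ 1  ⇒  (a,b)_2 = -1.
|Ram(2030, -290)| = 2, even; anisotropic at {2, 5}.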